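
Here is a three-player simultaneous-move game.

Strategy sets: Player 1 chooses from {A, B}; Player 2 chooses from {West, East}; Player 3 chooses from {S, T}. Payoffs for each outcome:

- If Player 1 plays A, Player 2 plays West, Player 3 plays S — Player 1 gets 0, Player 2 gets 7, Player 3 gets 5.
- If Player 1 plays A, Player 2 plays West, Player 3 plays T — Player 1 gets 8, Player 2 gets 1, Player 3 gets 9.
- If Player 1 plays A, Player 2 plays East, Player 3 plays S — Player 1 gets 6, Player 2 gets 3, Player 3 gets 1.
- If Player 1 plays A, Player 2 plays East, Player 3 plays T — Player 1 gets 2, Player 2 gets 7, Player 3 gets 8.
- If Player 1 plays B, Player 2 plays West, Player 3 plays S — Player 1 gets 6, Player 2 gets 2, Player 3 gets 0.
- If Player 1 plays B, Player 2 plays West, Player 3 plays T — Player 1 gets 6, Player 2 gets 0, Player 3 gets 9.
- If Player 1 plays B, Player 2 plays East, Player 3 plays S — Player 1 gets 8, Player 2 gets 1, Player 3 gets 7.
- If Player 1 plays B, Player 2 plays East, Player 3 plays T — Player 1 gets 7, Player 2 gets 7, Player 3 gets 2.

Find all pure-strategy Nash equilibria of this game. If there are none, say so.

Mark each player's best response to every combination of opponents' strategies; a profile where every player is best-responding is a pure Nash equilibrium.
Player 1 against (West, S): payoffs 0, 6 → best response B.
Player 1 against (West, T): payoffs 8, 6 → best response A.
Player 1 against (East, S): payoffs 6, 8 → best response B.
Player 1 against (East, T): payoffs 2, 7 → best response B.
Player 2 against (A, S): payoffs 7, 3 → best response West.
Player 2 against (A, T): payoffs 1, 7 → best response East.
Player 2 against (B, S): payoffs 2, 1 → best response West.
Player 2 against (B, T): payoffs 0, 7 → best response East.
Player 3 against (A, West): payoffs 5, 9 → best response T.
Player 3 against (A, East): payoffs 1, 8 → best response T.
Player 3 against (B, West): payoffs 0, 9 → best response T.
Player 3 against (B, East): payoffs 7, 2 → best response S.
No profile is a mutual best response for all players.

none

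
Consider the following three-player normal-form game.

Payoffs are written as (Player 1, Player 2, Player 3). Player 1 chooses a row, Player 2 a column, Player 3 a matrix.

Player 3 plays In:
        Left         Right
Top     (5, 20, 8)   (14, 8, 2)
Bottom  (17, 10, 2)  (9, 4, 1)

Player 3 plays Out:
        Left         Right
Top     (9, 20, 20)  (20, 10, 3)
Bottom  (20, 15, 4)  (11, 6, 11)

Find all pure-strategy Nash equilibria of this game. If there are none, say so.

(Top, Left, In): Player 1 can switch to Bottom (5 → 17). Not NE.
(Top, Left, Out): Player 1 can switch to Bottom (9 → 20). Not NE.
(Top, Right, In): Player 2 can switch to Left (8 → 20). Not NE.
(Top, Right, Out): Player 2 can switch to Left (10 → 20). Not NE.
(Bottom, Left, In): Player 3 can switch to Out (2 → 4). Not NE.
(Bottom, Left, Out): Player 1 gets 20, best alternative 9; Player 2 gets 15, best alternative 6; Player 3 gets 4, best alternative 2. No profitable deviation — NE.
(Bottom, Right, In): Player 1 can switch to Top (9 → 14). Not NE.
(The remaining 1 profile has a profitable deviation by the same check.)

The unique pure-strategy Nash equilibrium is (Bottom, Left, Out).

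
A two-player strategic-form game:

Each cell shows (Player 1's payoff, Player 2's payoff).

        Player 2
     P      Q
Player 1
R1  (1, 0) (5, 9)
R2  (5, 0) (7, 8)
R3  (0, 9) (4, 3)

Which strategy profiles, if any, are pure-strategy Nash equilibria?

Pure NE: (R2, Q)

(R1, P): Player 1 can switch to R2 (1 → 5). Not NE.
(R1, Q): Player 1 can switch to R2 (5 → 7). Not NE.
(R2, P): Player 2 can switch to Q (0 → 8). Not NE.
(R2, Q): Player 1 gets 7, best alternative 5; Player 2 gets 8, best alternative 0. No profitable deviation — NE.
(R3, P): Player 1 can switch to R1 (0 → 1). Not NE.
(R3, Q): Player 1 can switch to R1 (4 → 5). Not NE.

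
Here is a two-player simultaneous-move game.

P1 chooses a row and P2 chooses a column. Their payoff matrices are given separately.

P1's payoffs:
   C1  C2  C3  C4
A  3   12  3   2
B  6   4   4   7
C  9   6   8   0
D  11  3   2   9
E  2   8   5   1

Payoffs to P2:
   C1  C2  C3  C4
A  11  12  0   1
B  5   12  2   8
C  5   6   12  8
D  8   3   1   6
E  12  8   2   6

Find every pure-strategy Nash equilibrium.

Pure-strategy Nash equilibria: (A, C2) and (C, C3) and (D, C1)

P1 against C1: payoffs 3, 6, 9, 11, 2 → best response D.
P1 against C2: payoffs 12, 4, 6, 3, 8 → best response A.
P1 against C3: payoffs 3, 4, 8, 2, 5 → best response C.
P1 against C4: payoffs 2, 7, 0, 9, 1 → best response D.
P2 against A: payoffs 11, 12, 0, 1 → best response C2.
P2 against B: payoffs 5, 12, 2, 8 → best response C2.
P2 against C: payoffs 5, 6, 12, 8 → best response C3.
P2 against D: payoffs 8, 3, 1, 6 → best response C1.
P2 against E: payoffs 12, 8, 2, 6 → best response C1.
Mutual best responses: (A, C2); (C, C3); (D, C1).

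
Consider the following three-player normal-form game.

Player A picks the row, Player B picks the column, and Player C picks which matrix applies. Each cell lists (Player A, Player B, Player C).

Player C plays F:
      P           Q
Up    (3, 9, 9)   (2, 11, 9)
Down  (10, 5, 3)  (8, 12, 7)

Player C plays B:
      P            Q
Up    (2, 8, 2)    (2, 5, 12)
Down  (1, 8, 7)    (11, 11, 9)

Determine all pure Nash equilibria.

Check each profile: it is a Nash equilibrium iff no player can strictly gain by switching unilaterally.
(Up, P, F): Player A can switch to Down (3 → 10). Not NE.
(Up, P, B): Player C can switch to F (2 → 9). Not NE.
(Up, Q, F): Player A can switch to Down (2 → 8). Not NE.
(Up, Q, B): Player A can switch to Down (2 → 11). Not NE.
(Down, P, F): Player B can switch to Q (5 → 12). Not NE.
(Down, P, B): Player A can switch to Up (1 → 2). Not NE.
(Down, Q, F): Player C can switch to B (7 → 9). Not NE.
(Down, Q, B): Player A gets 11, best alternative 2; Player B gets 11, best alternative 8; Player C gets 9, best alternative 7. No profitable deviation — NE.

The unique pure-strategy Nash equilibrium is (Down, Q, B).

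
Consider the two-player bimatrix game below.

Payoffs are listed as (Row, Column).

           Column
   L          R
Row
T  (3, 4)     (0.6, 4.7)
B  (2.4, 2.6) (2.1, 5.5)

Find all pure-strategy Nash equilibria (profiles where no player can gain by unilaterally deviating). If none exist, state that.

Mark each player's best response to every combination of opponents' strategies; a profile where every player is best-responding is a pure Nash equilibrium.
Row against L: payoffs 3, 2.4 → best response T.
Row against R: payoffs 0.6, 2.1 → best response B.
Column against T: payoffs 4, 4.7 → best response R.
Column against B: payoffs 2.6, 5.5 → best response R.
Mutual best responses: (B, R).

Pure NE: (B, R)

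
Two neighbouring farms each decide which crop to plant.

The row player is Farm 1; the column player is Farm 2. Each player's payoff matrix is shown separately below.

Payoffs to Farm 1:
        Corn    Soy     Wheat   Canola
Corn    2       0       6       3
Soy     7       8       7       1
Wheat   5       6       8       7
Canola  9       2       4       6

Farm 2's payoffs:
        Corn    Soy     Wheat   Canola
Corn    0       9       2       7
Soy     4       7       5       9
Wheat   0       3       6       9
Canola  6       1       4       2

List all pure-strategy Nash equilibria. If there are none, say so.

(Corn, Corn): Farm 1 can switch to Soy (2 → 7). Not NE.
(Corn, Soy): Farm 1 can switch to Soy (0 → 8). Not NE.
(Corn, Wheat): Farm 1 can switch to Soy (6 → 7). Not NE.
(Corn, Canola): Farm 1 can switch to Wheat (3 → 7). Not NE.
(Soy, Corn): Farm 1 can switch to Canola (7 → 9). Not NE.
(Soy, Soy): Farm 2 can switch to Canola (7 → 9). Not NE.
(Soy, Wheat): Farm 1 can switch to Wheat (7 → 8). Not NE.
(Soy, Canola): Farm 1 can switch to Corn (1 → 3). Not NE.
(Wheat, Canola): Farm 1 gets 7, best alternative 6; Farm 2 gets 9, best alternative 6. No profitable deviation — NE.
(Canola, Corn): Farm 1 gets 9, best alternative 7; Farm 2 gets 6, best alternative 4. No profitable deviation — NE.
(The remaining 6 profiles each have a profitable deviation by the same check.)

The pure Nash equilibria are (Wheat, Canola); (Canola, Corn).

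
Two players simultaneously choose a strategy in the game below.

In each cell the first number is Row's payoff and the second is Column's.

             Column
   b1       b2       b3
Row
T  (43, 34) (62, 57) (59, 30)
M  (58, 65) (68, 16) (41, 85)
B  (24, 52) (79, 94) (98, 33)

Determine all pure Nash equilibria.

The unique pure-strategy Nash equilibrium is (B, b2).

Row against b1: payoffs 43, 58, 24 → best response M.
Row against b2: payoffs 62, 68, 79 → best response B.
Row against b3: payoffs 59, 41, 98 → best response B.
Column against T: payoffs 34, 57, 30 → best response b2.
Column against M: payoffs 65, 16, 85 → best response b3.
Column against B: payoffs 52, 94, 33 → best response b2.
Mutual best responses: (B, b2).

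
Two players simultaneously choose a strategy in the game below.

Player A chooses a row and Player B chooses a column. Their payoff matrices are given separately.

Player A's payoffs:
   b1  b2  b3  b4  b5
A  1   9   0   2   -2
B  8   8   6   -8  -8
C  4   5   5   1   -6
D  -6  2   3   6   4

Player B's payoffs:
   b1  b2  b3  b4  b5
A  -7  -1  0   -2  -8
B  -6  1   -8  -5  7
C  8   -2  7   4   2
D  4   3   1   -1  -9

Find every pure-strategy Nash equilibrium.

No pure-strategy Nash equilibrium.

(A, b1): Player A can switch to B (1 → 8). Not NE.
(A, b2): Player B can switch to b3 (-1 → 0). Not NE.
(A, b3): Player A can switch to B (0 → 6). Not NE.
(A, b4): Player A can switch to D (2 → 6). Not NE.
(A, b5): Player A can switch to D (-2 → 4). Not NE.
(B, b1): Player B can switch to b2 (-6 → 1). Not NE.
(The remaining 14 profiles each have a profitable deviation by the same check.)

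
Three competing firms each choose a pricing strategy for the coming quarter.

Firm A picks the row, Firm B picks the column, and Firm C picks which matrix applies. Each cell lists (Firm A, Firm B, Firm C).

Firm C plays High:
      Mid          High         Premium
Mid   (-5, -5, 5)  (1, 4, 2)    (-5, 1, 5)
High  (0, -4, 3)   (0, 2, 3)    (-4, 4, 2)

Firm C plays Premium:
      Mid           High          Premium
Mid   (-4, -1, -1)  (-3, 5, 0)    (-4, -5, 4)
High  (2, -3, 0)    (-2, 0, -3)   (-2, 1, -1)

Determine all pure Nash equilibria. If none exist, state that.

The pure Nash equilibria are (Mid, High, High) and (High, Premium, High).

Firm A against (Mid, High): payoffs -5, 0 → best response High.
Firm A against (Mid, Premium): payoffs -4, 2 → best response High.
Firm A against (High, High): payoffs 1, 0 → best response Mid.
Firm A against (High, Premium): payoffs -3, -2 → best response High.
Firm A against (Premium, High): payoffs -5, -4 → best response High.
Firm A against (Premium, Premium): payoffs -4, -2 → best response High.
Firm B against (Mid, High): payoffs -5, 4, 1 → best response High.
Firm B against (Mid, Premium): payoffs -1, 5, -5 → best response High.
Firm B against (High, High): payoffs -4, 2, 4 → best response Premium.
Firm B against (High, Premium): payoffs -3, 0, 1 → best response Premium.
Firm C against (Mid, Mid): payoffs 5, -1 → best response High.
Firm C against (Mid, High): payoffs 2, 0 → best response High.
Firm C against (Mid, Premium): payoffs 5, 4 → best response High.
Firm C against (High, Mid): payoffs 3, 0 → best response High.
Firm C against (High, High): payoffs 3, -3 → best response High.
Firm C against (High, Premium): payoffs 2, -1 → best response High.
Mutual best responses: (Mid, High, High); (High, Premium, High).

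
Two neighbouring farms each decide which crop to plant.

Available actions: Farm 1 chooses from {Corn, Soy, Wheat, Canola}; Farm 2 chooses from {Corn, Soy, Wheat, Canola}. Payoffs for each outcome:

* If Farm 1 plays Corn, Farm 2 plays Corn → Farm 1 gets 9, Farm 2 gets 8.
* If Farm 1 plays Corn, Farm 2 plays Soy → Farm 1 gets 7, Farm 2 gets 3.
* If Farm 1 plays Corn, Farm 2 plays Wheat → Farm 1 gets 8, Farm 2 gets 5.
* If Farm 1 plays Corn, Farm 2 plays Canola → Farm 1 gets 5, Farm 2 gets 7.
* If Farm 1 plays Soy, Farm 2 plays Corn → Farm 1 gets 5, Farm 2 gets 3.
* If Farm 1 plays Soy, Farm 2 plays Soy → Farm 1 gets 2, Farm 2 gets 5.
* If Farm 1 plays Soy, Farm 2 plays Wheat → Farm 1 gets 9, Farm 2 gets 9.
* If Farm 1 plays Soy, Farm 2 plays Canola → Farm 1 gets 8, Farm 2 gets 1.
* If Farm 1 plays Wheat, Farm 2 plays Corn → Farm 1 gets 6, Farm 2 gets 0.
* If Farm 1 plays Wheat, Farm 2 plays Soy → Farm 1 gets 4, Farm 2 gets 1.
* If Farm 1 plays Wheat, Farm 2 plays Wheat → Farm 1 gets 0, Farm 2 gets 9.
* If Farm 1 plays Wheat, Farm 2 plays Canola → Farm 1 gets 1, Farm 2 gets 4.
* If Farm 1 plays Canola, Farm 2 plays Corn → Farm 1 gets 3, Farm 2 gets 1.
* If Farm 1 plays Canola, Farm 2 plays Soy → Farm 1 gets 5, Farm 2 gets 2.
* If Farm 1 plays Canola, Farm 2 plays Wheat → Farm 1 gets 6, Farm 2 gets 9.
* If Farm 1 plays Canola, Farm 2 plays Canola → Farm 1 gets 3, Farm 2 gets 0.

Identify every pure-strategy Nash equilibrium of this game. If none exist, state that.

(Corn, Corn), (Soy, Wheat)

(Corn, Corn): Farm 1 gets 9, best alternative 6; Farm 2 gets 8, best alternative 7. No profitable deviation — NE.
(Corn, Soy): Farm 2 can switch to Corn (3 → 8). Not NE.
(Corn, Wheat): Farm 1 can switch to Soy (8 → 9). Not NE.
(Corn, Canola): Farm 1 can switch to Soy (5 → 8). Not NE.
(Soy, Corn): Farm 1 can switch to Corn (5 → 9). Not NE.
(Soy, Soy): Farm 1 can switch to Corn (2 → 7). Not NE.
(Soy, Wheat): Farm 1 gets 9, best alternative 8; Farm 2 gets 9, best alternative 5. No profitable deviation — NE.
(Soy, Canola): Farm 2 can switch to Corn (1 → 3). Not NE.
(Wheat, Corn): Farm 1 can switch to Corn (6 → 9). Not NE.
(Wheat, Soy): Farm 1 can switch to Corn (4 → 7). Not NE.
(The remaining 6 profiles each have a profitable deviation by the same check.)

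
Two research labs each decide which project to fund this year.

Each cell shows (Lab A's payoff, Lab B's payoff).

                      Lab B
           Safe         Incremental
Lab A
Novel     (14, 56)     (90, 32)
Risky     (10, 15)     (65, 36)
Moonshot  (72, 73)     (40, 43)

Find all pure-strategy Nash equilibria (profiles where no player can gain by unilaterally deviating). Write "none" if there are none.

Pure NE: (Moonshot, Safe)

For each strategy profile, look for a profitable unilateral deviation.
(Novel, Safe): Lab A can switch to Moonshot (14 → 72). Not NE.
(Novel, Incremental): Lab B can switch to Safe (32 → 56). Not NE.
(Risky, Safe): Lab A can switch to Novel (10 → 14). Not NE.
(Risky, Incremental): Lab A can switch to Novel (65 → 90). Not NE.
(Moonshot, Safe): Lab A gets 72, best alternative 14; Lab B gets 73, best alternative 43. No profitable deviation — NE.
(Moonshot, Incremental): Lab A can switch to Novel (40 → 90). Not NE.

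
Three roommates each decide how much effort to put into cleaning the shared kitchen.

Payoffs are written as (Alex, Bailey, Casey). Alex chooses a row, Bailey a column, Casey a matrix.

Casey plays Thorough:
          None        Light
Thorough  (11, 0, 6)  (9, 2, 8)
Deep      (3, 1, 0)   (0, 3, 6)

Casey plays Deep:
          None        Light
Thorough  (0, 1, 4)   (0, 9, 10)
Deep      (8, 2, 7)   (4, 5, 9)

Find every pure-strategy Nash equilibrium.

The unique pure-strategy Nash equilibrium is (Deep, Light, Deep).

Alex against (None, Thorough): payoffs 11, 3 → best response Thorough.
Alex against (None, Deep): payoffs 0, 8 → best response Deep.
Alex against (Light, Thorough): payoffs 9, 0 → best response Thorough.
Alex against (Light, Deep): payoffs 0, 4 → best response Deep.
Bailey against (Thorough, Thorough): payoffs 0, 2 → best response Light.
Bailey against (Thorough, Deep): payoffs 1, 9 → best response Light.
Bailey against (Deep, Thorough): payoffs 1, 3 → best response Light.
Bailey against (Deep, Deep): payoffs 2, 5 → best response Light.
Casey against (Thorough, None): payoffs 6, 4 → best response Thorough.
Casey against (Thorough, Light): payoffs 8, 10 → best response Deep.
Casey against (Deep, None): payoffs 0, 7 → best response Deep.
Casey against (Deep, Light): payoffs 6, 9 → best response Deep.
Mutual best responses: (Deep, Light, Deep).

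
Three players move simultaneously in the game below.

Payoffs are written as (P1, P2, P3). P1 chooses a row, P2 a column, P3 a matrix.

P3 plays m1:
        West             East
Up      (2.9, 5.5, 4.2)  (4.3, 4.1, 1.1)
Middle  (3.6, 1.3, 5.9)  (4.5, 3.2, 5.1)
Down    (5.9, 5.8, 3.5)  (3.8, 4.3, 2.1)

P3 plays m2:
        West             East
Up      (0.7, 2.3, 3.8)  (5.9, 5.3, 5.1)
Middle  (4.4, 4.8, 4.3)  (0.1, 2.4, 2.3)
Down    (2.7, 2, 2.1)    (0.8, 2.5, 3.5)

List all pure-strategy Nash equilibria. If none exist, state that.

Pure-strategy Nash equilibria: (Up, East, m2); (Middle, East, m1); (Down, West, m1)

(Up, West, m1): P1 can switch to Middle (2.9 → 3.6). Not NE.
(Up, West, m2): P1 can switch to Middle (0.7 → 4.4). Not NE.
(Up, East, m1): P1 can switch to Middle (4.3 → 4.5). Not NE.
(Up, East, m2): P1 gets 5.9, best alternative 0.8; P2 gets 5.3, best alternative 2.3; P3 gets 5.1, best alternative 1.1. No profitable deviation — NE.
(Middle, West, m1): P1 can switch to Down (3.6 → 5.9). Not NE.
(Middle, West, m2): P3 can switch to m1 (4.3 → 5.9). Not NE.
(Middle, East, m1): P1 gets 4.5, best alternative 4.3; P2 gets 3.2, best alternative 1.3; P3 gets 5.1, best alternative 2.3. No profitable deviation — NE.
(Middle, East, m2): P1 can switch to Up (0.1 → 5.9). Not NE.
(Down, West, m1): P1 gets 5.9, best alternative 3.6; P2 gets 5.8, best alternative 4.3; P3 gets 3.5, best alternative 2.1. No profitable deviation — NE.
(Down, West, m2): P1 can switch to Middle (2.7 → 4.4). Not NE.
(Down, East, m1): P1 can switch to Up (3.8 → 4.3). Not NE.
(Down, East, m2): P1 can switch to Up (0.8 → 5.9). Not NE.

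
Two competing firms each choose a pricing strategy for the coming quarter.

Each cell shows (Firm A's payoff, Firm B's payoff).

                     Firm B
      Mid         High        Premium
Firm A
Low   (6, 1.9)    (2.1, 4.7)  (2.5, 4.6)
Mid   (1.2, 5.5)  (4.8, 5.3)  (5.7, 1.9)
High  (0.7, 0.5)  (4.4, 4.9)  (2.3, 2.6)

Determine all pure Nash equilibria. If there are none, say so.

none

(Low, Mid): Firm B can switch to High (1.9 → 4.7). Not NE.
(Low, High): Firm A can switch to Mid (2.1 → 4.8). Not NE.
(Low, Premium): Firm A can switch to Mid (2.5 → 5.7). Not NE.
(Mid, Mid): Firm A can switch to Low (1.2 → 6). Not NE.
(Mid, High): Firm B can switch to Mid (5.3 → 5.5). Not NE.
(Mid, Premium): Firm B can switch to Mid (1.9 → 5.5). Not NE.
(High, Mid): Firm A can switch to Low (0.7 → 6). Not NE.
(High, High): Firm A can switch to Mid (4.4 → 4.8). Not NE.
(High, Premium): Firm A can switch to Low (2.3 → 2.5). Not NE.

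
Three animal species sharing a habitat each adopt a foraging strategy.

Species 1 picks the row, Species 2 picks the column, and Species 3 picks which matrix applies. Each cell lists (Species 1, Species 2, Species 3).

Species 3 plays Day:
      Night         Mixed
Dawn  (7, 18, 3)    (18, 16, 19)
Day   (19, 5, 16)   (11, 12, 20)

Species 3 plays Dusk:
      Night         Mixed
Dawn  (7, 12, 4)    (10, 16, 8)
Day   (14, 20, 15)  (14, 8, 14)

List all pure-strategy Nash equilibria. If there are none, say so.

This game has no pure Nash equilibrium.

(Dawn, Night, Day): Species 1 can switch to Day (7 → 19). Not NE.
(Dawn, Night, Dusk): Species 1 can switch to Day (7 → 14). Not NE.
(Dawn, Mixed, Day): Species 2 can switch to Night (16 → 18). Not NE.
(Dawn, Mixed, Dusk): Species 1 can switch to Day (10 → 14). Not NE.
(Day, Night, Day): Species 2 can switch to Mixed (5 → 12). Not NE.
(Day, Night, Dusk): Species 3 can switch to Day (15 → 16). Not NE.
(Day, Mixed, Day): Species 1 can switch to Dawn (11 → 18). Not NE.
(Day, Mixed, Dusk): Species 2 can switch to Night (8 → 20). Not NE.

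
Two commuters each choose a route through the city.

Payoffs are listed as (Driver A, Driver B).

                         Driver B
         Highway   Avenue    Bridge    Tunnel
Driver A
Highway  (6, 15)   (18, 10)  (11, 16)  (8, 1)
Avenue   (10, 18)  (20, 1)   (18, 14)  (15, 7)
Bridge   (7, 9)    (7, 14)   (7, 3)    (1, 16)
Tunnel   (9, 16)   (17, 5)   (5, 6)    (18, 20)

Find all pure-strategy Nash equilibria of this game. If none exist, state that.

Driver A against Highway: payoffs 6, 10, 7, 9 → best response Avenue.
Driver A against Avenue: payoffs 18, 20, 7, 17 → best response Avenue.
Driver A against Bridge: payoffs 11, 18, 7, 5 → best response Avenue.
Driver A against Tunnel: payoffs 8, 15, 1, 18 → best response Tunnel.
Driver B against Highway: payoffs 15, 10, 16, 1 → best response Bridge.
Driver B against Avenue: payoffs 18, 1, 14, 7 → best response Highway.
Driver B against Bridge: payoffs 9, 14, 3, 16 → best response Tunnel.
Driver B against Tunnel: payoffs 16, 5, 6, 20 → best response Tunnel.
Mutual best responses: (Avenue, Highway); (Tunnel, Tunnel).

Pure-strategy Nash equilibria: (Avenue, Highway), (Tunnel, Tunnel)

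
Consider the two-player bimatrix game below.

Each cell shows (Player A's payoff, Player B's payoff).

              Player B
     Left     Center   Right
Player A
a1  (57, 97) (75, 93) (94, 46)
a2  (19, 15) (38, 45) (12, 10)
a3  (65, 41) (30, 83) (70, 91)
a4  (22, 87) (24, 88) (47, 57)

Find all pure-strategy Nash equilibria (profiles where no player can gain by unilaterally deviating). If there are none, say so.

Player A against Left: payoffs 57, 19, 65, 22 → best response a3.
Player A against Center: payoffs 75, 38, 30, 24 → best response a1.
Player A against Right: payoffs 94, 12, 70, 47 → best response a1.
Player B against a1: payoffs 97, 93, 46 → best response Left.
Player B against a2: payoffs 15, 45, 10 → best response Center.
Player B against a3: payoffs 41, 83, 91 → best response Right.
Player B against a4: payoffs 87, 88, 57 → best response Center.
No profile is a mutual best response for all players.

This game has no pure Nash equilibrium.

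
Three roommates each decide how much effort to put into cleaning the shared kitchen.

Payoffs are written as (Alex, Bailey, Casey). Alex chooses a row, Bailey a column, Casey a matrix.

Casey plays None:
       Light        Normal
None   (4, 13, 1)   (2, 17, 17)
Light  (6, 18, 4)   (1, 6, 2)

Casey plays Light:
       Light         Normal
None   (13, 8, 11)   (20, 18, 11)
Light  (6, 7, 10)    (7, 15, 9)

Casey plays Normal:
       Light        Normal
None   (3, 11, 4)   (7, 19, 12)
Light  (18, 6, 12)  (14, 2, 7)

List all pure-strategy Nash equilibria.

Alex against (Light, None): payoffs 4, 6 → best response Light.
Alex against (Light, Light): payoffs 13, 6 → best response None.
Alex against (Light, Normal): payoffs 3, 18 → best response Light.
Alex against (Normal, None): payoffs 2, 1 → best response None.
Alex against (Normal, Light): payoffs 20, 7 → best response None.
Alex against (Normal, Normal): payoffs 7, 14 → best response Light.
Bailey against (None, None): payoffs 13, 17 → best response Normal.
Bailey against (None, Light): payoffs 8, 18 → best response Normal.
Bailey against (None, Normal): payoffs 11, 19 → best response Normal.
Bailey against (Light, None): payoffs 18, 6 → best response Light.
Bailey against (Light, Light): payoffs 7, 15 → best response Normal.
Bailey against (Light, Normal): payoffs 6, 2 → best response Light.
Casey against (None, Light): payoffs 1, 11, 4 → best response Light.
Casey against (None, Normal): payoffs 17, 11, 12 → best response None.
Casey against (Light, Light): payoffs 4, 10, 12 → best response Normal.
Casey against (Light, Normal): payoffs 2, 9, 7 → best response Light.
Mutual best responses: (None, Normal, None); (Light, Light, Normal).

Pure-strategy Nash equilibria: (None, Normal, None), (Light, Light, Normal)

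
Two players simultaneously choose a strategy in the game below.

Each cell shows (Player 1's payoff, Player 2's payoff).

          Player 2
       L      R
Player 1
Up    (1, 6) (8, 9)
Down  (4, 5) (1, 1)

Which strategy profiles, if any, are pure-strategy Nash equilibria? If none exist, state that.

The pure Nash equilibria are (Up, R), (Down, L).

Player 1 against L: payoffs 1, 4 → best response Down.
Player 1 against R: payoffs 8, 1 → best response Up.
Player 2 against Up: payoffs 6, 9 → best response R.
Player 2 against Down: payoffs 5, 1 → best response L.
Mutual best responses: (Up, R); (Down, L).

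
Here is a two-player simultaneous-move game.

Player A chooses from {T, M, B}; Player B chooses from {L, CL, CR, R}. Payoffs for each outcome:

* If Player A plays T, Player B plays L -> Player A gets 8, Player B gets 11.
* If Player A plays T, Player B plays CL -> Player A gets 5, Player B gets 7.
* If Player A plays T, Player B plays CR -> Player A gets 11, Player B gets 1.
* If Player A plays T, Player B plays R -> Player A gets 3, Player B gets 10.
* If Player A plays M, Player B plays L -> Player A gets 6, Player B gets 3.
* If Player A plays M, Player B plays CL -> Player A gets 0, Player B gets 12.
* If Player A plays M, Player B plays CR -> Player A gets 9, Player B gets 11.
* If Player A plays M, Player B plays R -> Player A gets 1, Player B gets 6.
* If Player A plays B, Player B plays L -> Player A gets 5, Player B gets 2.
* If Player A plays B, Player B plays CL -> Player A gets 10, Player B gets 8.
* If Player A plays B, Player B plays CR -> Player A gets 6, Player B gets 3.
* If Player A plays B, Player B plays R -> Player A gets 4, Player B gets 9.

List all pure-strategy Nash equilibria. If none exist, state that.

(T, L): Player A gets 8, best alternative 6; Player B gets 11, best alternative 10. No profitable deviation — NE.
(T, CL): Player A can switch to B (5 → 10). Not NE.
(T, CR): Player B can switch to L (1 → 11). Not NE.
(T, R): Player A can switch to B (3 → 4). Not NE.
(M, L): Player A can switch to T (6 → 8). Not NE.
(M, CL): Player A can switch to T (0 → 5). Not NE.
(M, CR): Player A can switch to T (9 → 11). Not NE.
(M, R): Player A can switch to T (1 → 3). Not NE.
(B, L): Player A can switch to T (5 → 8). Not NE.
(B, CL): Player B can switch to R (8 → 9). Not NE.
(B, CR): Player A can switch to T (6 → 11). Not NE.
(B, R): Player A gets 4, best alternative 3; Player B gets 9, best alternative 8. No profitable deviation — NE.

The pure Nash equilibria are (T, L) and (B, R).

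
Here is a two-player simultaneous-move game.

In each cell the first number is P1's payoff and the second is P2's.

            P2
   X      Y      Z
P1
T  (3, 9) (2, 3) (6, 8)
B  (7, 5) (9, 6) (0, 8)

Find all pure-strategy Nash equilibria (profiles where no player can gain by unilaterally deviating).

This game has no pure Nash equilibrium.

(T, X): P1 can switch to B (3 → 7). Not NE.
(T, Y): P1 can switch to B (2 → 9). Not NE.
(T, Z): P2 can switch to X (8 → 9). Not NE.
(B, X): P2 can switch to Y (5 → 6). Not NE.
(B, Y): P2 can switch to Z (6 → 8). Not NE.
(B, Z): P1 can switch to T (0 → 6). Not NE.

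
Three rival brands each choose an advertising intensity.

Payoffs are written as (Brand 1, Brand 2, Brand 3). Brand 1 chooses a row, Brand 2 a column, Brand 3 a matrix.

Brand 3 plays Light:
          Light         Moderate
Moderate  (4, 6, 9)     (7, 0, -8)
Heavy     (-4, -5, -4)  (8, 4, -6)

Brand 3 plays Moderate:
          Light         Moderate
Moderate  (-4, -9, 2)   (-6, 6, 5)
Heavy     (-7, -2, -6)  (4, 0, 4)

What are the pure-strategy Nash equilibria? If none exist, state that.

The pure Nash equilibria are (Moderate, Light, Light); (Heavy, Moderate, Moderate).

Brand 1 against (Light, Light): payoffs 4, -4 → best response Moderate.
Brand 1 against (Light, Moderate): payoffs -4, -7 → best response Moderate.
Brand 1 against (Moderate, Light): payoffs 7, 8 → best response Heavy.
Brand 1 against (Moderate, Moderate): payoffs -6, 4 → best response Heavy.
Brand 2 against (Moderate, Light): payoffs 6, 0 → best response Light.
Brand 2 against (Moderate, Moderate): payoffs -9, 6 → best response Moderate.
Brand 2 against (Heavy, Light): payoffs -5, 4 → best response Moderate.
Brand 2 against (Heavy, Moderate): payoffs -2, 0 → best response Moderate.
Brand 3 against (Moderate, Light): payoffs 9, 2 → best response Light.
Brand 3 against (Moderate, Moderate): payoffs -8, 5 → best response Moderate.
Brand 3 against (Heavy, Light): payoffs -4, -6 → best response Light.
Brand 3 against (Heavy, Moderate): payoffs -6, 4 → best response Moderate.
Mutual best responses: (Moderate, Light, Light); (Heavy, Moderate, Moderate).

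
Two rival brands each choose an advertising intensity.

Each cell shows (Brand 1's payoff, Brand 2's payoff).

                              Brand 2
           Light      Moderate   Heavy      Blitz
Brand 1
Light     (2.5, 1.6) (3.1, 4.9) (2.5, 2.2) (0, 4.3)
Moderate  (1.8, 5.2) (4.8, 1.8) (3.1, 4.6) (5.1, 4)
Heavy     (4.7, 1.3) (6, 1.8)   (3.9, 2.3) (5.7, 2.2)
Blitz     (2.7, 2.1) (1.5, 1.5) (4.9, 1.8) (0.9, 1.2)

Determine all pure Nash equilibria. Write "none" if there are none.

Mark each player's best response to every combination of opponents' strategies; a profile where every player is best-responding is a pure Nash equilibrium.
Brand 1 against Light: payoffs 2.5, 1.8, 4.7, 2.7 → best response Heavy.
Brand 1 against Moderate: payoffs 3.1, 4.8, 6, 1.5 → best response Heavy.
Brand 1 against Heavy: payoffs 2.5, 3.1, 3.9, 4.9 → best response Blitz.
Brand 1 against Blitz: payoffs 0, 5.1, 5.7, 0.9 → best response Heavy.
Brand 2 against Light: payoffs 1.6, 4.9, 2.2, 4.3 → best response Moderate.
Brand 2 against Moderate: payoffs 5.2, 1.8, 4.6, 4 → best response Light.
Brand 2 against Heavy: payoffs 1.3, 1.8, 2.3, 2.2 → best response Heavy.
Brand 2 against Blitz: payoffs 2.1, 1.5, 1.8, 1.2 → best response Light.
No profile is a mutual best response for all players.

No pure-strategy Nash equilibrium.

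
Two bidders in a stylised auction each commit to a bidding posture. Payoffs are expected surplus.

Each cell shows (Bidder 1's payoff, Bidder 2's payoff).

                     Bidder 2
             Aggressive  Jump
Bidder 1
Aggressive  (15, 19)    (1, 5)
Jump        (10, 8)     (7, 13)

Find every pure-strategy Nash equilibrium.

The pure Nash equilibria are (Aggressive, Aggressive) and (Jump, Jump).

Mark each player's best response to every combination of opponents' strategies; a profile where every player is best-responding is a pure Nash equilibrium.
Bidder 1 against Aggressive: payoffs 15, 10 → best response Aggressive.
Bidder 1 against Jump: payoffs 1, 7 → best response Jump.
Bidder 2 against Aggressive: payoffs 19, 5 → best response Aggressive.
Bidder 2 against Jump: payoffs 8, 13 → best response Jump.
Mutual best responses: (Aggressive, Aggressive); (Jump, Jump).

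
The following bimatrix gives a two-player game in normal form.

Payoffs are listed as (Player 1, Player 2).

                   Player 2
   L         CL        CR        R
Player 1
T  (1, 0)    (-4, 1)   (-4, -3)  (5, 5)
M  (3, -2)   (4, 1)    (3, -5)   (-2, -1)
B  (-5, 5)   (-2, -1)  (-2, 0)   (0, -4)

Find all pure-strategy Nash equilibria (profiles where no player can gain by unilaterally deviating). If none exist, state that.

Check each profile: it is a Nash equilibrium iff no player can strictly gain by switching unilaterally.
(T, L): Player 1 can switch to M (1 → 3). Not NE.
(T, CL): Player 1 can switch to M (-4 → 4). Not NE.
(T, CR): Player 1 can switch to M (-4 → 3). Not NE.
(T, R): Player 1 gets 5, best alternative 0; Player 2 gets 5, best alternative 1. No profitable deviation — NE.
(M, L): Player 2 can switch to CL (-2 → 1). Not NE.
(M, CL): Player 1 gets 4, best alternative -2; Player 2 gets 1, best alternative -1. No profitable deviation — NE.
(M, CR): Player 2 can switch to L (-5 → -2). Not NE.
(M, R): Player 1 can switch to T (-2 → 5). Not NE.
(B, L): Player 1 can switch to T (-5 → 1). Not NE.
(B, CL): Player 1 can switch to M (-2 → 4). Not NE.
(B, CR): Player 1 can switch to M (-2 → 3). Not NE.
(B, R): Player 1 can switch to T (0 → 5). Not NE.

The pure Nash equilibria are (T, R), (M, CL).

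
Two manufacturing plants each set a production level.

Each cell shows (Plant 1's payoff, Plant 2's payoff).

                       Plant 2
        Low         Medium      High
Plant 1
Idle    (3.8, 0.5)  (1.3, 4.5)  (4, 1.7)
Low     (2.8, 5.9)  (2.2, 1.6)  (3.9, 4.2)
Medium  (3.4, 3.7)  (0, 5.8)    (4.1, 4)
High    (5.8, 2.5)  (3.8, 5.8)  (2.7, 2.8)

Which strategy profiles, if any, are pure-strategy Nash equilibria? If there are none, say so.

The unique pure-strategy Nash equilibrium is (High, Medium).

For each strategy profile, look for a profitable unilateral deviation.
(Idle, Low): Plant 1 can switch to High (3.8 → 5.8). Not NE.
(Idle, Medium): Plant 1 can switch to Low (1.3 → 2.2). Not NE.
(Idle, High): Plant 1 can switch to Medium (4 → 4.1). Not NE.
(Low, Low): Plant 1 can switch to Idle (2.8 → 3.8). Not NE.
(Low, Medium): Plant 1 can switch to High (2.2 → 3.8). Not NE.
(Low, High): Plant 1 can switch to Idle (3.9 → 4). Not NE.
(High, Medium): Plant 1 gets 3.8, best alternative 2.2; Plant 2 gets 5.8, best alternative 2.8. No profitable deviation — NE.
(The remaining 5 profiles each have a profitable deviation by the same check.)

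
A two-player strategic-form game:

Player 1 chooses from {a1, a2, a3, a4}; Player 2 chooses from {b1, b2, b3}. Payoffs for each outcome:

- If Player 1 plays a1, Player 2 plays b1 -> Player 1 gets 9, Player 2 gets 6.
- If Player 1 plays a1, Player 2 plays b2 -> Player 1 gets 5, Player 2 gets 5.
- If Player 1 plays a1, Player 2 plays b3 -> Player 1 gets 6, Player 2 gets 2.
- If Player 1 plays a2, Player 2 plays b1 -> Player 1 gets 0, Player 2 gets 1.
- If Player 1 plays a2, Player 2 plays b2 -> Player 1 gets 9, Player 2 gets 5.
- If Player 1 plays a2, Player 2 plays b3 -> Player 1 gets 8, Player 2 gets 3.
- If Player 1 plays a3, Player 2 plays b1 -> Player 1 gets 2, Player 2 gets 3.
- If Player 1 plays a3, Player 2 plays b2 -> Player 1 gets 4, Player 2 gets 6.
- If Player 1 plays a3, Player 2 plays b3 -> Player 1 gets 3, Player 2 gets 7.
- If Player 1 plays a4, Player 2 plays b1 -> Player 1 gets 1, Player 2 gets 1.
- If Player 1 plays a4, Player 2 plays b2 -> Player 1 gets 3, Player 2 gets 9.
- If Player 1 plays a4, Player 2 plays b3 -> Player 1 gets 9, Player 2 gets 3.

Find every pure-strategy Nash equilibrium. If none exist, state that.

(a1, b1); (a2, b2)

Player 1 against b1: payoffs 9, 0, 2, 1 → best response a1.
Player 1 against b2: payoffs 5, 9, 4, 3 → best response a2.
Player 1 against b3: payoffs 6, 8, 3, 9 → best response a4.
Player 2 against a1: payoffs 6, 5, 2 → best response b1.
Player 2 against a2: payoffs 1, 5, 3 → best response b2.
Player 2 against a3: payoffs 3, 6, 7 → best response b3.
Player 2 against a4: payoffs 1, 9, 3 → best response b2.
Mutual best responses: (a1, b1); (a2, b2).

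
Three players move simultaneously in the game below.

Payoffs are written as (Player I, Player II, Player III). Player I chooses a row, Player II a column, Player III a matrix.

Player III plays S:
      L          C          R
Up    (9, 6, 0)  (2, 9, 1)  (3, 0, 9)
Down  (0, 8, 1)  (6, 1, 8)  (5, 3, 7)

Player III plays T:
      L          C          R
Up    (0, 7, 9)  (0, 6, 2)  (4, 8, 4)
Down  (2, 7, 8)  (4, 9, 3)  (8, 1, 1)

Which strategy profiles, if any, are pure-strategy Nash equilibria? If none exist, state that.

There is no pure-strategy Nash equilibrium.

For each player, find the best response to each opponent profile; mutual best responses are the pure NE.
Player I against (L, S): payoffs 9, 0 → best response Up.
Player I against (L, T): payoffs 0, 2 → best response Down.
Player I against (C, S): payoffs 2, 6 → best response Down.
Player I against (C, T): payoffs 0, 4 → best response Down.
Player I against (R, S): payoffs 3, 5 → best response Down.
Player I against (R, T): payoffs 4, 8 → best response Down.
Player II against (Up, S): payoffs 6, 9, 0 → best response C.
Player II against (Up, T): payoffs 7, 6, 8 → best response R.
Player II against (Down, S): payoffs 8, 1, 3 → best response L.
Player II against (Down, T): payoffs 7, 9, 1 → best response C.
Player III against (Up, L): payoffs 0, 9 → best response T.
Player III against (Up, C): payoffs 1, 2 → best response T.
Player III against (Up, R): payoffs 9, 4 → best response S.
Player III against (Down, L): payoffs 1, 8 → best response T.
Player III against (Down, C): payoffs 8, 3 → best response S.
Player III against (Down, R): payoffs 7, 1 → best response S.
No profile is a mutual best response for all players.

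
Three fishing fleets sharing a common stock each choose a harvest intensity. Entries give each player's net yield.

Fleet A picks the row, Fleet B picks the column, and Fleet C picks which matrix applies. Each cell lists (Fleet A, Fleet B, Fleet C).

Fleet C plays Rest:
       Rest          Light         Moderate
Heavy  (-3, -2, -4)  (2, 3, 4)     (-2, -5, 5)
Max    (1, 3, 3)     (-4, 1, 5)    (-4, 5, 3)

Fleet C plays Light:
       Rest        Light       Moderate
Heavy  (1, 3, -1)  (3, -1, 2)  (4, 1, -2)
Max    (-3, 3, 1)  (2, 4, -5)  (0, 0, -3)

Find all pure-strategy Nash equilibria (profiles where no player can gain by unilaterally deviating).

Fleet A against (Rest, Rest): payoffs -3, 1 → best response Max.
Fleet A against (Rest, Light): payoffs 1, -3 → best response Heavy.
Fleet A against (Light, Rest): payoffs 2, -4 → best response Heavy.
Fleet A against (Light, Light): payoffs 3, 2 → best response Heavy.
Fleet A against (Moderate, Rest): payoffs -2, -4 → best response Heavy.
Fleet A against (Moderate, Light): payoffs 4, 0 → best response Heavy.
Fleet B against (Heavy, Rest): payoffs -2, 3, -5 → best response Light.
Fleet B against (Heavy, Light): payoffs 3, -1, 1 → best response Rest.
Fleet B against (Max, Rest): payoffs 3, 1, 5 → best response Moderate.
Fleet B against (Max, Light): payoffs 3, 4, 0 → best response Light.
Fleet C against (Heavy, Rest): payoffs -4, -1 → best response Light.
Fleet C against (Heavy, Light): payoffs 4, 2 → best response Rest.
Fleet C against (Heavy, Moderate): payoffs 5, -2 → best response Rest.
Fleet C against (Max, Rest): payoffs 3, 1 → best response Rest.
Fleet C against (Max, Light): payoffs 5, -5 → best response Rest.
Fleet C against (Max, Moderate): payoffs 3, -3 → best response Rest.
Mutual best responses: (Heavy, Rest, Light); (Heavy, Light, Rest).

(Heavy, Rest, Light); (Heavy, Light, Rest)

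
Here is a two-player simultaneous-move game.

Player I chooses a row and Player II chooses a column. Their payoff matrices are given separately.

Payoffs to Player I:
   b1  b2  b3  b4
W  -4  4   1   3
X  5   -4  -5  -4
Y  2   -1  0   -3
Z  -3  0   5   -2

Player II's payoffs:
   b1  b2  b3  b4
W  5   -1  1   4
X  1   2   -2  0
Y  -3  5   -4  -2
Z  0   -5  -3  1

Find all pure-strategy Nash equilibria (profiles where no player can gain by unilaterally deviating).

Player I against b1: payoffs -4, 5, 2, -3 → best response X.
Player I against b2: payoffs 4, -4, -1, 0 → best response W.
Player I against b3: payoffs 1, -5, 0, 5 → best response Z.
Player I against b4: payoffs 3, -4, -3, -2 → best response W.
Player II against W: payoffs 5, -1, 1, 4 → best response b1.
Player II against X: payoffs 1, 2, -2, 0 → best response b2.
Player II against Y: payoffs -3, 5, -4, -2 → best response b2.
Player II against Z: payoffs 0, -5, -3, 1 → best response b4.
No profile is a mutual best response for all players.

This game has no pure Nash equilibrium.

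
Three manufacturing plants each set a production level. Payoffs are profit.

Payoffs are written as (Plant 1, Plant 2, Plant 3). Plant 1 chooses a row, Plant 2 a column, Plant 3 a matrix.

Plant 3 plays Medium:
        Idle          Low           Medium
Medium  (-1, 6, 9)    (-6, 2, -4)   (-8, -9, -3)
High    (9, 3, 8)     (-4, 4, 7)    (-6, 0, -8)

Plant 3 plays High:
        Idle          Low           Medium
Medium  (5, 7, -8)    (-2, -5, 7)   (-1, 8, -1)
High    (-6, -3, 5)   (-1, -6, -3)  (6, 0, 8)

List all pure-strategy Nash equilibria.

Pure-strategy Nash equilibria: (High, Low, Medium), (High, Medium, High)

Plant 1 against (Idle, Medium): payoffs -1, 9 → best response High.
Plant 1 against (Idle, High): payoffs 5, -6 → best response Medium.
Plant 1 against (Low, Medium): payoffs -6, -4 → best response High.
Plant 1 against (Low, High): payoffs -2, -1 → best response High.
Plant 1 against (Medium, Medium): payoffs -8, -6 → best response High.
Plant 1 against (Medium, High): payoffs -1, 6 → best response High.
Plant 2 against (Medium, Medium): payoffs 6, 2, -9 → best response Idle.
Plant 2 against (Medium, High): payoffs 7, -5, 8 → best response Medium.
Plant 2 against (High, Medium): payoffs 3, 4, 0 → best response Low.
Plant 2 against (High, High): payoffs -3, -6, 0 → best response Medium.
Plant 3 against (Medium, Idle): payoffs 9, -8 → best response Medium.
Plant 3 against (Medium, Low): payoffs -4, 7 → best response High.
Plant 3 against (Medium, Medium): payoffs -3, -1 → best response High.
Plant 3 against (High, Idle): payoffs 8, 5 → best response Medium.
Plant 3 against (High, Low): payoffs 7, -3 → best response Medium.
Plant 3 against (High, Medium): payoffs -8, 8 → best response High.
Mutual best responses: (High, Low, Medium); (High, Medium, High).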